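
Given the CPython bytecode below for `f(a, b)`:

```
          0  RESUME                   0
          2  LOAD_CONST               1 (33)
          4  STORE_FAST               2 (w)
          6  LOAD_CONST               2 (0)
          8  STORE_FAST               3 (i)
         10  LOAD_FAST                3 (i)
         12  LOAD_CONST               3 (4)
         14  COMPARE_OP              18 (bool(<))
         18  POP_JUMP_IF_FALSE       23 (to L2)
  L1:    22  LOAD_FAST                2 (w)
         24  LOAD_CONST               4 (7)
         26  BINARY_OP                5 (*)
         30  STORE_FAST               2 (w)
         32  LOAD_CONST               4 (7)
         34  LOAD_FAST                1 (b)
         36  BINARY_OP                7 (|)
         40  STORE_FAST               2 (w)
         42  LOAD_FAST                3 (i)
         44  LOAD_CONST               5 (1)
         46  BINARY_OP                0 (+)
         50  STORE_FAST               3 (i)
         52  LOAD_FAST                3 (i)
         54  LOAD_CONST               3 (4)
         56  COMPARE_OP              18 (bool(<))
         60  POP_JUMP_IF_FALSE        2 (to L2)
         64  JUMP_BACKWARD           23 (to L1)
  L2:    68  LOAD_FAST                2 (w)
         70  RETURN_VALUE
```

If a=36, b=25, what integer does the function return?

31

LOAD_CONST → push 33
STORE_FAST w → w=33
LOAD_CONST → push 0
STORE_FAST i → i=0
LOAD_FAST i → push 0
LOAD_CONST → push 4
COMPARE_OP bool(<) → 0 vs 4 = True
POP_JUMP_IF_FALSE → pop True; no jump
LOAD_FAST w → push 33
LOAD_CONST → push 7
BINARY_OP * → 33 * 7 = 231
STORE_FAST w → w=231
LOAD_CONST → push 7
LOAD_FAST b → push 25
BINARY_OP | → 7 | 25 = 31
STORE_FAST w → w=31
LOAD_FAST i → push 0
LOAD_CONST → push 1
BINARY_OP + → 0 + 1 = 1
STORE_FAST i → i=1
LOAD_FAST i → push 1
LOAD_CONST → push 4
COMPARE_OP bool(<) → 1 vs 4 = True
POP_JUMP_IF_FALSE → pop True; no jump
LOAD_FAST w → push 31
LOAD_CONST → push 7
BINARY_OP * → 31 * 7 = 217
STORE_FAST w → w=217
LOAD_CONST → push 7
LOAD_FAST b → push 25
BINARY_OP | → 7 | 25 = 31
STORE_FAST w → w=31
LOAD_FAST i → push 1
LOAD_CONST → push 1
BINARY_OP + → 1 + 1 = 2
STORE_FAST i → i=2
LOAD_FAST i → push 2
LOAD_CONST → push 4
COMPARE_OP bool(<) → 2 vs 4 = True
POP_JUMP_IF_FALSE → pop True; no jump
LOAD_FAST w → push 31
LOAD_CONST → push 7
BINARY_OP * → 31 * 7 = 217
STORE_FAST w → w=217
LOAD_CONST → push 7
LOAD_FAST b → push 25
BINARY_OP | → 7 | 25 = 31
STORE_FAST w → w=31
LOAD_FAST i → push 2
LOAD_CONST → push 1
BINARY_OP + → 2 + 1 = 3
STORE_FAST i → i=3
LOAD_FAST i → push 3
LOAD_CONST → push 4
COMPARE_OP bool(<) → 3 vs 4 = True
POP_JUMP_IF_FALSE → pop True; no jump
LOAD_FAST w → push 31
LOAD_CONST → push 7
BINARY_OP * → 31 * 7 = 217
STORE_FAST w → w=217
LOAD_CONST → push 7
LOAD_FAST b → push 25
BINARY_OP | → 7 | 25 = 31
STORE_FAST w → w=31
LOAD_FAST i → push 3
LOAD_CONST → push 1
BINARY_OP + → 3 + 1 = 4
STORE_FAST i → i=4
LOAD_FAST i → push 4
LOAD_CONST → push 4
COMPARE_OP bool(<) → 4 vs 4 = False
POP_JUMP_IF_FALSE → pop False; jump
LOAD_FAST w → push 31
RETURN_VALUE → return 31.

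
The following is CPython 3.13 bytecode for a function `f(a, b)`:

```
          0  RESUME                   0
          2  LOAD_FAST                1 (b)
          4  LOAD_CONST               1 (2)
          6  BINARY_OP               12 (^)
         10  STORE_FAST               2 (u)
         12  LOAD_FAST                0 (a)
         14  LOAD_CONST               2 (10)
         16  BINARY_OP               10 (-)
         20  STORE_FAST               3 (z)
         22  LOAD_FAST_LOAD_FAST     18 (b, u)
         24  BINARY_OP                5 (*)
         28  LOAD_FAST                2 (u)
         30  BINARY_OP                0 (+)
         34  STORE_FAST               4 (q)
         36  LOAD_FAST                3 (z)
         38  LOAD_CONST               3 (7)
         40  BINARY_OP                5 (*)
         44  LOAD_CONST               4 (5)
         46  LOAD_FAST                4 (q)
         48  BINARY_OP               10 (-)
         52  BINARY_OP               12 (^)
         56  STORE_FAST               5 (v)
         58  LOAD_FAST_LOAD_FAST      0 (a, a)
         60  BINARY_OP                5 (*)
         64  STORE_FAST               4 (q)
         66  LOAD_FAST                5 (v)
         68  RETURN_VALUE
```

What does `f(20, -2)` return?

71

LOAD_FAST b → push -2. Stack: [-2]
LOAD_CONST → push 2. Stack: [-2, 2]
BINARY_OP ^ → -2 ^ 2 = -4. Stack: [-4]
STORE_FAST u → u=-4. Stack: []
LOAD_FAST a → push 20. Stack: [20]
LOAD_CONST → push 10. Stack: [20, 10]
BINARY_OP - → 20 - 10 = 10. Stack: [10]
STORE_FAST z → z=10. Stack: []
LOAD_FAST_LOAD_FAST b,u → push -2,-4. Stack: [-2, -4]
BINARY_OP * → -2 * -4 = 8. Stack: [8]
LOAD_FAST u → push -4. Stack: [8, -4]
BINARY_OP + → 8 + -4 = 4. Stack: [4]
STORE_FAST q → q=4. Stack: []
LOAD_FAST z → push 10. Stack: [10]
LOAD_CONST → push 7. Stack: [10, 7]
BINARY_OP * → 10 * 7 = 70. Stack: [70]
LOAD_CONST → push 5. Stack: [70, 5]
LOAD_FAST q → push 4. Stack: [70, 5, 4]
BINARY_OP - → 5 - 4 = 1. Stack: [70, 1]
BINARY_OP ^ → 70 ^ 1 = 71. Stack: [71]
STORE_FAST v → v=71. Stack: []
LOAD_FAST_LOAD_FAST a,a → push 20,20. Stack: [20, 20]
BINARY_OP * → 20 * 20 = 400. Stack: [400]
STORE_FAST q → q=400. Stack: []
LOAD_FAST v → push 71. Stack: [71]
RETURN_VALUE → return 71.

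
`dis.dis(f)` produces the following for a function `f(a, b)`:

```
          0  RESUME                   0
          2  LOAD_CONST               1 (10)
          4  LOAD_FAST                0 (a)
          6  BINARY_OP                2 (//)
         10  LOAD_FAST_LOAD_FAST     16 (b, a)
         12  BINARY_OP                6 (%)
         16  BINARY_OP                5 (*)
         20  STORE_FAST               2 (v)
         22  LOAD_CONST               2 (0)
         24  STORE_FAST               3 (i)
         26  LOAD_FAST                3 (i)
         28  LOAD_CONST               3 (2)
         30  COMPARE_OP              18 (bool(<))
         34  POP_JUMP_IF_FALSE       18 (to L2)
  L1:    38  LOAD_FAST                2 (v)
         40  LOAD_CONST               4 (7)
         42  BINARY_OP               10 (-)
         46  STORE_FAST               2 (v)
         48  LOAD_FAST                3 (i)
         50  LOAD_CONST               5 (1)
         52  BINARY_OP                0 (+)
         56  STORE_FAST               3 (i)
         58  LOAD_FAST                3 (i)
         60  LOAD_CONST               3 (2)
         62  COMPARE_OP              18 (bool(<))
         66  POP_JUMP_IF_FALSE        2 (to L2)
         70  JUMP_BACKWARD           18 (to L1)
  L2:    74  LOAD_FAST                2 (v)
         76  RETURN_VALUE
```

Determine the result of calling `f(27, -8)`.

-14

LOAD_CONST → push 10. Stack: [10]
LOAD_FAST a → push 27. Stack: [10, 27]
BINARY_OP // → 10 // 27 = 0. Stack: [0]
LOAD_FAST_LOAD_FAST b,a → push -8,27. Stack: [0, -8, 27]
BINARY_OP % → -8 % 27 = 19. Stack: [0, 19]
BINARY_OP * → 0 * 19 = 0. Stack: [0]
STORE_FAST v → v=0. Stack: []
LOAD_CONST → push 0. Stack: [0]
STORE_FAST i → i=0. Stack: []
LOAD_FAST i → push 0. Stack: [0]
LOAD_CONST → push 2. Stack: [0, 2]
COMPARE_OP bool(<) → 0 vs 2 = True. Stack: [True]
POP_JUMP_IF_FALSE → pop True; no jump. Stack: []
LOAD_FAST v → push 0. Stack: [0]
LOAD_CONST → push 7. Stack: [0, 7]
BINARY_OP - → 0 - 7 = -7. Stack: [-7]
STORE_FAST v → v=-7. Stack: []
LOAD_FAST i → push 0. Stack: [0]
LOAD_CONST → push 1. Stack: [0, 1]
BINARY_OP + → 0 + 1 = 1. Stack: [1]
STORE_FAST i → i=1. Stack: []
LOAD_FAST i → push 1. Stack: [1]
LOAD_CONST → push 2. Stack: [1, 2]
COMPARE_OP bool(<) → 1 vs 2 = True. Stack: [True]
POP_JUMP_IF_FALSE → pop True; no jump. Stack: []
LOAD_FAST v → push -7. Stack: [-7]
LOAD_CONST → push 7. Stack: [-7, 7]
BINARY_OP - → -7 - 7 = -14. Stack: [-14]
STORE_FAST v → v=-14. Stack: []
LOAD_FAST i → push 1. Stack: [1]
LOAD_CONST → push 1. Stack: [1, 1]
BINARY_OP + → 1 + 1 = 2. Stack: [2]
STORE_FAST i → i=2. Stack: []
LOAD_FAST i → push 2. Stack: [2]
LOAD_CONST → push 2. Stack: [2, 2]
COMPARE_OP bool(<) → 2 vs 2 = False. Stack: [False]
POP_JUMP_IF_FALSE → pop False; jump. Stack: []
LOAD_FAST v → push -14. Stack: [-14]
RETURN_VALUE → return -14.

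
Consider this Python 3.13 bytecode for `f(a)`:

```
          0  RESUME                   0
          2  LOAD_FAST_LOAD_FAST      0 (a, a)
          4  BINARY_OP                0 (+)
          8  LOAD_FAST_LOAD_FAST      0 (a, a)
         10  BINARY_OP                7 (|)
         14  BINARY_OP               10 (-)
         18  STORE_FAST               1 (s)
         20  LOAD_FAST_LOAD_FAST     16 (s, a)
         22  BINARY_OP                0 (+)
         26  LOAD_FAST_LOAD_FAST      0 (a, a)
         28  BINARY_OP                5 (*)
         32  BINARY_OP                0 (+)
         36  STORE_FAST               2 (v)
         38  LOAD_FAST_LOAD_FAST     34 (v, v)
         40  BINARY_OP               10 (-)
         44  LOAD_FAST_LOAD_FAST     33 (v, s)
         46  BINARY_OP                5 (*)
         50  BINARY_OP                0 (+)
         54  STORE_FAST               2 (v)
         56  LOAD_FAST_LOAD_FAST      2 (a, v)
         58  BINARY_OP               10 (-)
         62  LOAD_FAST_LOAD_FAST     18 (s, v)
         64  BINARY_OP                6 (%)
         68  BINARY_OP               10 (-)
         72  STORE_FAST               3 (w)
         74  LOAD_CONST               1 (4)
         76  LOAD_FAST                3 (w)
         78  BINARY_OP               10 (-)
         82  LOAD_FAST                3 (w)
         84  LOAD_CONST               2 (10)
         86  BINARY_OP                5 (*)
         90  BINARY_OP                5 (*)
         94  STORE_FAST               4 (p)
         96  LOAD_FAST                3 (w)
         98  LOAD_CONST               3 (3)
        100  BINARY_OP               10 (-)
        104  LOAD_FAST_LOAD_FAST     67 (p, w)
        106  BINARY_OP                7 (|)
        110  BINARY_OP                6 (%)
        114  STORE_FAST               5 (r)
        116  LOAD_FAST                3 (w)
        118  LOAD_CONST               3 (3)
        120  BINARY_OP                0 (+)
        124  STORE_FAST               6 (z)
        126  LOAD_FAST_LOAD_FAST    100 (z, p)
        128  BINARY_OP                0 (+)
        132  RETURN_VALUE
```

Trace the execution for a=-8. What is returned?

LOAD_FAST_LOAD_FAST a,a → push -8,-8. Stack: [-8, -8]
BINARY_OP + → -8 + -8 = -16. Stack: [-16]
LOAD_FAST_LOAD_FAST a,a → push -8,-8. Stack: [-16, -8, -8]
BINARY_OP | → -8 | -8 = -8. Stack: [-16, -8]
BINARY_OP - → -16 - -8 = -8. Stack: [-8]
STORE_FAST s → s=-8. Stack: []
LOAD_FAST_LOAD_FAST s,a → push -8,-8. Stack: [-8, -8]
BINARY_OP + → -8 + -8 = -16. Stack: [-16]
LOAD_FAST_LOAD_FAST a,a → push -8,-8. Stack: [-16, -8, -8]
BINARY_OP * → -8 * -8 = 64. Stack: [-16, 64]
BINARY_OP + → -16 + 64 = 48. Stack: [48]
STORE_FAST v → v=48. Stack: []
LOAD_FAST_LOAD_FAST v,v → push 48,48. Stack: [48, 48]
BINARY_OP - → 48 - 48 = 0. Stack: [0]
LOAD_FAST_LOAD_FAST v,s → push 48,-8. Stack: [0, 48, -8]
BINARY_OP * → 48 * -8 = -384. Stack: [0, -384]
BINARY_OP + → 0 + -384 = -384. Stack: [-384]
STORE_FAST v → v=-384. Stack: []
LOAD_FAST_LOAD_FAST a,v → push -8,-384. Stack: [-8, -384]
BINARY_OP - → -8 - -384 = 376. Stack: [376]
LOAD_FAST_LOAD_FAST s,v → push -8,-384. Stack: [376, -8, -384]
BINARY_OP % → -8 % -384 = -8. Stack: [376, -8]
BINARY_OP - → 376 - -8 = 384. Stack: [384]
STORE_FAST w → w=384. Stack: []
LOAD_CONST → push 4. Stack: [4]
LOAD_FAST w → push 384. Stack: [4, 384]
BINARY_OP - → 4 - 384 = -380. Stack: [-380]
LOAD_FAST w → push 384. Stack: [-380, 384]
LOAD_CONST → push 10. Stack: [-380, 384, 10]
BINARY_OP * → 384 * 10 = 3840. Stack: [-380, 3840]
BINARY_OP * → -380 * 3840 = -1459200. Stack: [-1459200]
STORE_FAST p → p=-1459200. Stack: []
LOAD_FAST w → push 384. Stack: [384]
LOAD_CONST → push 3. Stack: [384, 3]
BINARY_OP - → 384 - 3 = 381. Stack: [381]
LOAD_FAST_LOAD_FAST p,w → push -1459200,384. Stack: [381, -1459200, 384]
BINARY_OP | → -1459200 | 384 = -1458816. Stack: [381, -1458816]
BINARY_OP % → 381 % -1458816 = -1458435. Stack: [-1458435]
STORE_FAST r → r=-1458435. Stack: []
LOAD_FAST w → push 384. Stack: [384]
LOAD_CONST → push 3. Stack: [384, 3]
BINARY_OP + → 384 + 3 = 387. Stack: [387]
STORE_FAST z → z=387. Stack: []
LOAD_FAST_LOAD_FAST z,p → push 387,-1459200. Stack: [387, -1459200]
BINARY_OP + → 387 + -1459200 = -1458813. Stack: [-1458813]
RETURN_VALUE → return -1458813.

-1458813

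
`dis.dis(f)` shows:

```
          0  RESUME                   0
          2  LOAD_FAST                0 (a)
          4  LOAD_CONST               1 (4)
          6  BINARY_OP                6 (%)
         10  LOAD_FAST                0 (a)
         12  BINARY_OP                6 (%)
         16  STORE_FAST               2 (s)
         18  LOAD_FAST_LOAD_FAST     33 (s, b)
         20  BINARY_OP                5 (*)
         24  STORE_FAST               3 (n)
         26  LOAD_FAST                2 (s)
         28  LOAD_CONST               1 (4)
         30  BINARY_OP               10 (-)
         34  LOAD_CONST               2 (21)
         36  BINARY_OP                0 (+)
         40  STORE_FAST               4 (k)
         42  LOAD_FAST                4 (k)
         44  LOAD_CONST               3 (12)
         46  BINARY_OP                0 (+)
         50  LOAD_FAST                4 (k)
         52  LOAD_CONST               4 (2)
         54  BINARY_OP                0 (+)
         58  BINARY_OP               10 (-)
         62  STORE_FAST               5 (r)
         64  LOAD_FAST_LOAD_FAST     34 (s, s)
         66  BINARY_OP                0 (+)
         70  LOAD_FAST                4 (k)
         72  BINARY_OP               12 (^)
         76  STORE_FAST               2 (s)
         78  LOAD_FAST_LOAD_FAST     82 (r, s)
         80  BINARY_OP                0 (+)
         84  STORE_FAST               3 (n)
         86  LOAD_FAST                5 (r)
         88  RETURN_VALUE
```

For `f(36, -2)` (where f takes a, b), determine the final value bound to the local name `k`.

LOAD_FAST a → push 36. Stack: [36]
LOAD_CONST → push 4. Stack: [36, 4]
BINARY_OP % → 36 % 4 = 0. Stack: [0]
LOAD_FAST a → push 36. Stack: [0, 36]
BINARY_OP % → 0 % 36 = 0. Stack: [0]
STORE_FAST s → s=0. Stack: []
LOAD_FAST_LOAD_FAST s,b → push 0,-2. Stack: [0, -2]
BINARY_OP * → 0 * -2 = 0. Stack: [0]
STORE_FAST n → n=0. Stack: []
LOAD_FAST s → push 0. Stack: [0]
LOAD_CONST → push 4. Stack: [0, 4]
BINARY_OP - → 0 - 4 = -4. Stack: [-4]
LOAD_CONST → push 21. Stack: [-4, 21]
BINARY_OP + → -4 + 21 = 17. Stack: [17]
STORE_FAST k → k=17. Stack: []
LOAD_FAST k → push 17. Stack: [17]
LOAD_CONST → push 12. Stack: [17, 12]
BINARY_OP + → 17 + 12 = 29. Stack: [29]
LOAD_FAST k → push 17. Stack: [29, 17]
LOAD_CONST → push 2. Stack: [29, 17, 2]
BINARY_OP + → 17 + 2 = 19. Stack: [29, 19]
BINARY_OP - → 29 - 19 = 10. Stack: [10]
STORE_FAST r → r=10. Stack: []
LOAD_FAST_LOAD_FAST s,s → push 0,0. Stack: [0, 0]
BINARY_OP + → 0 + 0 = 0. Stack: [0]
LOAD_FAST k → push 17. Stack: [0, 17]
BINARY_OP ^ → 0 ^ 17 = 17. Stack: [17]
STORE_FAST s → s=17. Stack: []
LOAD_FAST_LOAD_FAST r,s → push 10,17. Stack: [10, 17]
BINARY_OP + → 10 + 17 = 27. Stack: [27]
STORE_FAST n → n=27. Stack: []
LOAD_FAST r → push 10. Stack: [10]
RETURN_VALUE → return 10.

17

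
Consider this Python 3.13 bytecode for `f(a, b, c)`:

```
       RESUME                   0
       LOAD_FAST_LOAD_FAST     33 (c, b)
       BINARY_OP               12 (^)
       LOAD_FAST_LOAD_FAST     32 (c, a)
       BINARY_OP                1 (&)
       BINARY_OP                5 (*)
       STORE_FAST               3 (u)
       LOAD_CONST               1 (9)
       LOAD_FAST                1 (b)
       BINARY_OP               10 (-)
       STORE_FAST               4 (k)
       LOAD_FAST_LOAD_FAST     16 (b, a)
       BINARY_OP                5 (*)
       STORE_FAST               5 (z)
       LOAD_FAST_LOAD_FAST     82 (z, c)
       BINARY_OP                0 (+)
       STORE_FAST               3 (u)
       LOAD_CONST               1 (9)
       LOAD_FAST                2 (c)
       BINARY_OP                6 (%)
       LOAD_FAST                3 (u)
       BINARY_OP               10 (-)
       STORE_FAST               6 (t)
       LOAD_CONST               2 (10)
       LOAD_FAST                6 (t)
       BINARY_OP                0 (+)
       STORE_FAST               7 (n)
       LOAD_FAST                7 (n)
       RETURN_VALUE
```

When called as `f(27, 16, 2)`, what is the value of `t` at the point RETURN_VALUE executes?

-433

LOAD_FAST_LOAD_FAST c,b → push 2,16. Stack: [2, 16]
BINARY_OP ^ → 2 ^ 16 = 18. Stack: [18]
LOAD_FAST_LOAD_FAST c,a → push 2,27. Stack: [18, 2, 27]
BINARY_OP & → 2 & 27 = 2. Stack: [18, 2]
BINARY_OP * → 18 * 2 = 36. Stack: [36]
STORE_FAST u → u=36. Stack: []
LOAD_CONST → push 9. Stack: [9]
LOAD_FAST b → push 16. Stack: [9, 16]
BINARY_OP - → 9 - 16 = -7. Stack: [-7]
STORE_FAST k → k=-7. Stack: []
LOAD_FAST_LOAD_FAST b,a → push 16,27. Stack: [16, 27]
BINARY_OP * → 16 * 27 = 432. Stack: [432]
STORE_FAST z → z=432. Stack: []
LOAD_FAST_LOAD_FAST z,c → push 432,2. Stack: [432, 2]
BINARY_OP + → 432 + 2 = 434. Stack: [434]
STORE_FAST u → u=434. Stack: []
LOAD_CONST → push 9. Stack: [9]
LOAD_FAST c → push 2. Stack: [9, 2]
BINARY_OP % → 9 % 2 = 1. Stack: [1]
LOAD_FAST u → push 434. Stack: [1, 434]
BINARY_OP - → 1 - 434 = -433. Stack: [-433]
STORE_FAST t → t=-433. Stack: []
LOAD_CONST → push 10. Stack: [10]
LOAD_FAST t → push -433. Stack: [10, -433]
BINARY_OP + → 10 + -433 = -423. Stack: [-423]
STORE_FAST n → n=-423. Stack: []
LOAD_FAST n → push -423. Stack: [-423]
RETURN_VALUE → return -423.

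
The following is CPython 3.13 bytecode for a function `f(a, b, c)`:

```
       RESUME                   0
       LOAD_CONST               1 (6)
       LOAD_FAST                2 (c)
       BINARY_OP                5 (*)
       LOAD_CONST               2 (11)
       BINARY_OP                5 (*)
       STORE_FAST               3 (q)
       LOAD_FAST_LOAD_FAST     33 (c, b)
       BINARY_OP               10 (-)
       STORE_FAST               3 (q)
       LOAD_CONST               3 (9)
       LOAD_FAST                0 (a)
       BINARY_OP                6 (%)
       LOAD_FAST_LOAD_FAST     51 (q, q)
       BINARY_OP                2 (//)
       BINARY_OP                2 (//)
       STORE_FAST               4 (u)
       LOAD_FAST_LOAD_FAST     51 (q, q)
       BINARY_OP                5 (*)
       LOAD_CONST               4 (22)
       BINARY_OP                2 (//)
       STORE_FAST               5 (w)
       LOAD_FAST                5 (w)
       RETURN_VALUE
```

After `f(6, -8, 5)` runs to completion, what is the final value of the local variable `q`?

13

LOAD_CONST → push 6. Stack: [6]
LOAD_FAST c → push 5. Stack: [6, 5]
BINARY_OP * → 6 * 5 = 30. Stack: [30]
LOAD_CONST → push 11. Stack: [30, 11]
BINARY_OP * → 30 * 11 = 330. Stack: [330]
STORE_FAST q → q=330. Stack: []
LOAD_FAST_LOAD_FAST c,b → push 5,-8. Stack: [5, -8]
BINARY_OP - → 5 - -8 = 13. Stack: [13]
STORE_FAST q → q=13. Stack: []
LOAD_CONST → push 9. Stack: [9]
LOAD_FAST a → push 6. Stack: [9, 6]
BINARY_OP % → 9 % 6 = 3. Stack: [3]
LOAD_FAST_LOAD_FAST q,q → push 13,13. Stack: [3, 13, 13]
BINARY_OP // → 13 // 13 = 1. Stack: [3, 1]
BINARY_OP // → 3 // 1 = 3. Stack: [3]
STORE_FAST u → u=3. Stack: []
LOAD_FAST_LOAD_FAST q,q → push 13,13. Stack: [13, 13]
BINARY_OP * → 13 * 13 = 169. Stack: [169]
LOAD_CONST → push 22. Stack: [169, 22]
BINARY_OP // → 169 // 22 = 7. Stack: [7]
STORE_FAST w → w=7. Stack: []
LOAD_FAST w → push 7. Stack: [7]
RETURN_VALUE → return 7.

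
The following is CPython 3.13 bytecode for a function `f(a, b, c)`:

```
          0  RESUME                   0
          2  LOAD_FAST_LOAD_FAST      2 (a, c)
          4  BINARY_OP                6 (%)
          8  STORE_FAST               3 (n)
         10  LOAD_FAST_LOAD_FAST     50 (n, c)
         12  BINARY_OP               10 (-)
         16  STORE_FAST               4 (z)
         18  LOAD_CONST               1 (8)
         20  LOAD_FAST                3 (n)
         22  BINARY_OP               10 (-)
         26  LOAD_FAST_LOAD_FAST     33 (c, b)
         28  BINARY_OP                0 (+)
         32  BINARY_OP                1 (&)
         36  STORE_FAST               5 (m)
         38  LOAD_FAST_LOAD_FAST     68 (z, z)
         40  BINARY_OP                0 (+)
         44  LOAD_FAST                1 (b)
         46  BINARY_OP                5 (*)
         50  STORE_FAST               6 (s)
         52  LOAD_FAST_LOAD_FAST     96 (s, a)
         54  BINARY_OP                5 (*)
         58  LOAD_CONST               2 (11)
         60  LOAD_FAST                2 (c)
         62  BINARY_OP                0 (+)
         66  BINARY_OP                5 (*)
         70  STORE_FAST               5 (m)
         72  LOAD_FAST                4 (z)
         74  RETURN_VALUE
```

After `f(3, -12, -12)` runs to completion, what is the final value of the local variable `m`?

LOAD_FAST_LOAD_FAST a,c → push 3,-12. Stack: [3, -12]
BINARY_OP % → 3 % -12 = -9. Stack: [-9]
STORE_FAST n → n=-9. Stack: []
LOAD_FAST_LOAD_FAST n,c → push -9,-12. Stack: [-9, -12]
BINARY_OP - → -9 - -12 = 3. Stack: [3]
STORE_FAST z → z=3. Stack: []
LOAD_CONST → push 8. Stack: [8]
LOAD_FAST n → push -9. Stack: [8, -9]
BINARY_OP - → 8 - -9 = 17. Stack: [17]
LOAD_FAST_LOAD_FAST c,b → push -12,-12. Stack: [17, -12, -12]
BINARY_OP + → -12 + -12 = -24. Stack: [17, -24]
BINARY_OP & → 17 & -24 = 0. Stack: [0]
STORE_FAST m → m=0. Stack: []
LOAD_FAST_LOAD_FAST z,z → push 3,3. Stack: [3, 3]
BINARY_OP + → 3 + 3 = 6. Stack: [6]
LOAD_FAST b → push -12. Stack: [6, -12]
BINARY_OP * → 6 * -12 = -72. Stack: [-72]
STORE_FAST s → s=-72. Stack: []
LOAD_FAST_LOAD_FAST s,a → push -72,3. Stack: [-72, 3]
BINARY_OP * → -72 * 3 = -216. Stack: [-216]
LOAD_CONST → push 11. Stack: [-216, 11]
LOAD_FAST c → push -12. Stack: [-216, 11, -12]
BINARY_OP + → 11 + -12 = -1. Stack: [-216, -1]
BINARY_OP * → -216 * -1 = 216. Stack: [216]
STORE_FAST m → m=216. Stack: []
LOAD_FAST z → push 3. Stack: [3]
RETURN_VALUE → return 3.

216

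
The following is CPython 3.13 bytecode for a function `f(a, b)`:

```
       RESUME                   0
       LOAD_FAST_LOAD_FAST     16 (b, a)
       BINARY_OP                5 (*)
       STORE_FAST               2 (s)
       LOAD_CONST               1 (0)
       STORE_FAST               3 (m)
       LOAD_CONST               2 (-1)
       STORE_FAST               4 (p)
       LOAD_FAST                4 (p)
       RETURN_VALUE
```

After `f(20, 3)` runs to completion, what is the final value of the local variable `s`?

LOAD_FAST_LOAD_FAST b,a → push 3,20. Stack: [3, 20]
BINARY_OP * → 3 * 20 = 60. Stack: [60]
STORE_FAST s → s=60. Stack: []
LOAD_CONST → push 0. Stack: [0]
STORE_FAST m → m=0. Stack: []
LOAD_CONST → push -1. Stack: [-1]
STORE_FAST p → p=-1. Stack: []
LOAD_FAST p → push -1. Stack: [-1]
RETURN_VALUE → return -1.

60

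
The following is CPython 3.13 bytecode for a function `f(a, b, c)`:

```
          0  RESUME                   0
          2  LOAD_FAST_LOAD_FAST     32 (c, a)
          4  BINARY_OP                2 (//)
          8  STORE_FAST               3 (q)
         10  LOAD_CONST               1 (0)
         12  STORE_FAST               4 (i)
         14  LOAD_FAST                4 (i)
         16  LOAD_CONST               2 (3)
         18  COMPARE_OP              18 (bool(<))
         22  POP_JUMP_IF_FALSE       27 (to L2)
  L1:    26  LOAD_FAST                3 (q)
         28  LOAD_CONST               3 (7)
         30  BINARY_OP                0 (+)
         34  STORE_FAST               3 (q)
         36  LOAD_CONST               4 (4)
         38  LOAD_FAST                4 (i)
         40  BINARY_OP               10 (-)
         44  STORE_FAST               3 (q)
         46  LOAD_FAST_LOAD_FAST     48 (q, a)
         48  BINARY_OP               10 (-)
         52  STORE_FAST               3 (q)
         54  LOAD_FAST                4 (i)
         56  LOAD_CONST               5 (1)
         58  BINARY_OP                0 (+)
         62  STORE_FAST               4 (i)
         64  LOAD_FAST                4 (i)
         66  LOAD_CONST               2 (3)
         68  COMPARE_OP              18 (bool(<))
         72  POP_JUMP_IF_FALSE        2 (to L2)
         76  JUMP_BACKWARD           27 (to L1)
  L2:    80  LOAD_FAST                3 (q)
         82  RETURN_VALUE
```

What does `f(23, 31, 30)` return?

LOAD_FAST_LOAD_FAST c,a → push 30,23
BINARY_OP // → 30 // 23 = 1
STORE_FAST q → q=1
LOAD_CONST → push 0
STORE_FAST i → i=0
LOAD_FAST i → push 0
LOAD_CONST → push 3
COMPARE_OP bool(<) → 0 vs 3 = True
POP_JUMP_IF_FALSE → pop True; no jump
LOAD_FAST q → push 1
LOAD_CONST → push 7
BINARY_OP + → 1 + 7 = 8
STORE_FAST q → q=8
LOAD_CONST → push 4
LOAD_FAST i → push 0
BINARY_OP - → 4 - 0 = 4
STORE_FAST q → q=4
LOAD_FAST_LOAD_FAST q,a → push 4,23
BINARY_OP - → 4 - 23 = -19
STORE_FAST q → q=-19
LOAD_FAST i → push 0
LOAD_CONST → push 1
BINARY_OP + → 0 + 1 = 1
STORE_FAST i → i=1
LOAD_FAST i → push 1
LOAD_CONST → push 3
COMPARE_OP bool(<) → 1 vs 3 = True
POP_JUMP_IF_FALSE → pop True; no jump
LOAD_FAST q → push -19
LOAD_CONST → push 7
BINARY_OP + → -19 + 7 = -12
STORE_FAST q → q=-12
LOAD_CONST → push 4
LOAD_FAST i → push 1
BINARY_OP - → 4 - 1 = 3
STORE_FAST q → q=3
LOAD_FAST_LOAD_FAST q,a → push 3,23
BINARY_OP - → 3 - 23 = -20
STORE_FAST q → q=-20
LOAD_FAST i → push 1
LOAD_CONST → push 1
BINARY_OP + → 1 + 1 = 2
STORE_FAST i → i=2
LOAD_FAST i → push 2
LOAD_CONST → push 3
COMPARE_OP bool(<) → 2 vs 3 = True
POP_JUMP_IF_FALSE → pop True; no jump
LOAD_FAST q → push -20
LOAD_CONST → push 7
BINARY_OP + → -20 + 7 = -13
STORE_FAST q → q=-13
LOAD_CONST → push 4
LOAD_FAST i → push 2
BINARY_OP - → 4 - 2 = 2
STORE_FAST q → q=2
LOAD_FAST_LOAD_FAST q,a → push 2,23
BINARY_OP - → 2 - 23 = -21
STORE_FAST q → q=-21
LOAD_FAST i → push 2
LOAD_CONST → push 1
BINARY_OP + → 2 + 1 = 3
STORE_FAST i → i=3
LOAD_FAST i → push 3
LOAD_CONST → push 3
COMPARE_OP bool(<) → 3 vs 3 = False
POP_JUMP_IF_FALSE → pop False; jump
LOAD_FAST q → push -21
RETURN_VALUE → return -21.

-21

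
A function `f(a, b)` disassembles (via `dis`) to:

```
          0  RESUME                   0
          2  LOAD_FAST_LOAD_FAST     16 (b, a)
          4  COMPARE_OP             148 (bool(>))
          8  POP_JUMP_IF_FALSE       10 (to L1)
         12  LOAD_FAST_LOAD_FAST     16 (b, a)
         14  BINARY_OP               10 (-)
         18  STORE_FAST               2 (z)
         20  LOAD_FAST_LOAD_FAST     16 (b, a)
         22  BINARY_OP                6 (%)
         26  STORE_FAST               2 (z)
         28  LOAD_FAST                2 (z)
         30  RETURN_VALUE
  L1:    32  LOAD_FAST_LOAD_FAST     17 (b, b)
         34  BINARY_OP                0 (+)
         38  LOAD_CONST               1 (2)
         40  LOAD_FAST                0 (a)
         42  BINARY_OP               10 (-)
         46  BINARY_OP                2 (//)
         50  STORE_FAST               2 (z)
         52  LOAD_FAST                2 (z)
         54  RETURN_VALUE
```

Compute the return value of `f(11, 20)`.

LOAD_FAST_LOAD_FAST b,a → push 20,11. Stack: [20, 11]
COMPARE_OP bool(>) → 20 vs 11 = True. Stack: [True]
POP_JUMP_IF_FALSE → pop True; no jump. Stack: []
LOAD_FAST_LOAD_FAST b,a → push 20,11. Stack: [20, 11]
BINARY_OP - → 20 - 11 = 9. Stack: [9]
STORE_FAST z → z=9. Stack: []
LOAD_FAST_LOAD_FAST b,a → push 20,11. Stack: [20, 11]
BINARY_OP % → 20 % 11 = 9. Stack: [9]
STORE_FAST z → z=9. Stack: []
LOAD_FAST z → push 9. Stack: [9]
RETURN_VALUE → return 9.

9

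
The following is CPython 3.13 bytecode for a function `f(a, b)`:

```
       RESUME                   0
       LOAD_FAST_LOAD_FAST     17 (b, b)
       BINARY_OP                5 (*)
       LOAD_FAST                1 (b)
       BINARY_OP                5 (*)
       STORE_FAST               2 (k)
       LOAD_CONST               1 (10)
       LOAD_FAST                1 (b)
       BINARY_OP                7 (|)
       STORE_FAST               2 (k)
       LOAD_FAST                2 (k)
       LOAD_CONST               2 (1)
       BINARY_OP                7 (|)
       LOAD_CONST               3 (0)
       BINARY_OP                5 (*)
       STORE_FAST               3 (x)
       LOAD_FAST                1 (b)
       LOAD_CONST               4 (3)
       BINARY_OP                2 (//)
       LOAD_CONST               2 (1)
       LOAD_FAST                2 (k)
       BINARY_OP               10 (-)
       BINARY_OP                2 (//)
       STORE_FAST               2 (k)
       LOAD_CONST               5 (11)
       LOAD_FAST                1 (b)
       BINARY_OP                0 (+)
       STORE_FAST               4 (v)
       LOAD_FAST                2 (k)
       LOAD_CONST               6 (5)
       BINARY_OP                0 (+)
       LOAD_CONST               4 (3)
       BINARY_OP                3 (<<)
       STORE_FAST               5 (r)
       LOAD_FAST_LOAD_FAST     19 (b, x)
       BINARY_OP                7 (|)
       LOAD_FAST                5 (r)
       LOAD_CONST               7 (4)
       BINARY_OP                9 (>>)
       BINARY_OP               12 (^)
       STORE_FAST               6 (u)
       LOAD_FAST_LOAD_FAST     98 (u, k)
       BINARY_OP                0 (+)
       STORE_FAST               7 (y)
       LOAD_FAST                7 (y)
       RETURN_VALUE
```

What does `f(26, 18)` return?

15

LOAD_FAST_LOAD_FAST b,b → push 18,18. Stack: [18, 18]
BINARY_OP * → 18 * 18 = 324. Stack: [324]
LOAD_FAST b → push 18. Stack: [324, 18]
BINARY_OP * → 324 * 18 = 5832. Stack: [5832]
STORE_FAST k → k=5832. Stack: []
LOAD_CONST → push 10. Stack: [10]
LOAD_FAST b → push 18. Stack: [10, 18]
BINARY_OP | → 10 | 18 = 26. Stack: [26]
STORE_FAST k → k=26. Stack: []
LOAD_FAST k → push 26. Stack: [26]
LOAD_CONST → push 1. Stack: [26, 1]
BINARY_OP | → 26 | 1 = 27. Stack: [27]
LOAD_CONST → push 0. Stack: [27, 0]
BINARY_OP * → 27 * 0 = 0. Stack: [0]
STORE_FAST x → x=0. Stack: []
LOAD_FAST b → push 18. Stack: [18]
LOAD_CONST → push 3. Stack: [18, 3]
BINARY_OP // → 18 // 3 = 6. Stack: [6]
LOAD_CONST → push 1. Stack: [6, 1]
LOAD_FAST k → push 26. Stack: [6, 1, 26]
BINARY_OP - → 1 - 26 = -25. Stack: [6, -25]
BINARY_OP // → 6 // -25 = -1. Stack: [-1]
STORE_FAST k → k=-1. Stack: []
LOAD_CONST → push 11. Stack: [11]
LOAD_FAST b → push 18. Stack: [11, 18]
BINARY_OP + → 11 + 18 = 29. Stack: [29]
STORE_FAST v → v=29. Stack: []
LOAD_FAST k → push -1. Stack: [-1]
LOAD_CONST → push 5. Stack: [-1, 5]
BINARY_OP + → -1 + 5 = 4. Stack: [4]
LOAD_CONST → push 3. Stack: [4, 3]
BINARY_OP << → 4 << 3 = 32. Stack: [32]
STORE_FAST r → r=32. Stack: []
LOAD_FAST_LOAD_FAST b,x → push 18,0. Stack: [18, 0]
BINARY_OP | → 18 | 0 = 18. Stack: [18]
LOAD_FAST r → push 32. Stack: [18, 32]
LOAD_CONST → push 4. Stack: [18, 32, 4]
BINARY_OP >> → 32 >> 4 = 2. Stack: [18, 2]
BINARY_OP ^ → 18 ^ 2 = 16. Stack: [16]
STORE_FAST u → u=16. Stack: []
LOAD_FAST_LOAD_FAST u,k → push 16,-1. Stack: [16, -1]
BINARY_OP + → 16 + -1 = 15. Stack: [15]
STORE_FAST y → y=15. Stack: []
LOAD_FAST y → push 15. Stack: [15]
RETURN_VALUE → return 15.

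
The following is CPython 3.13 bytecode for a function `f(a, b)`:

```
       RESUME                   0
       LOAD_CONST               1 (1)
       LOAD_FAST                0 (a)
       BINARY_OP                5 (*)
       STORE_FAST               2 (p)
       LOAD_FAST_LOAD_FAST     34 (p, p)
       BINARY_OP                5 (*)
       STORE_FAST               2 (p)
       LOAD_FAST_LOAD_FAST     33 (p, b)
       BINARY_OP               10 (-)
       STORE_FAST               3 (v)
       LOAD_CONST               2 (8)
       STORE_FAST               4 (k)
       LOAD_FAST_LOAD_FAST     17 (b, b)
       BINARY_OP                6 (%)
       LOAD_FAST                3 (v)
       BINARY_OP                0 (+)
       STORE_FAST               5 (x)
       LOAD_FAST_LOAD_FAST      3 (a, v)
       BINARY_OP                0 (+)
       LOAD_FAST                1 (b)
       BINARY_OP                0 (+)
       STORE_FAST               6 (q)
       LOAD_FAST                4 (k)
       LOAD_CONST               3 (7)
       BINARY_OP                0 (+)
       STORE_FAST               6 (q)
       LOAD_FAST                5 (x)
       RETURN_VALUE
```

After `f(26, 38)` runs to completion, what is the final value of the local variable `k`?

LOAD_CONST → push 1. Stack: [1]
LOAD_FAST a → push 26. Stack: [1, 26]
BINARY_OP * → 1 * 26 = 26. Stack: [26]
STORE_FAST p → p=26. Stack: []
LOAD_FAST_LOAD_FAST p,p → push 26,26. Stack: [26, 26]
BINARY_OP * → 26 * 26 = 676. Stack: [676]
STORE_FAST p → p=676. Stack: []
LOAD_FAST_LOAD_FAST p,b → push 676,38. Stack: [676, 38]
BINARY_OP - → 676 - 38 = 638. Stack: [638]
STORE_FAST v → v=638. Stack: []
LOAD_CONST → push 8. Stack: [8]
STORE_FAST k → k=8. Stack: []
LOAD_FAST_LOAD_FAST b,b → push 38,38. Stack: [38, 38]
BINARY_OP % → 38 % 38 = 0. Stack: [0]
LOAD_FAST v → push 638. Stack: [0, 638]
BINARY_OP + → 0 + 638 = 638. Stack: [638]
STORE_FAST x → x=638. Stack: []
LOAD_FAST_LOAD_FAST a,v → push 26,638. Stack: [26, 638]
BINARY_OP + → 26 + 638 = 664. Stack: [664]
LOAD_FAST b → push 38. Stack: [664, 38]
BINARY_OP + → 664 + 38 = 702. Stack: [702]
STORE_FAST q → q=702. Stack: []
LOAD_FAST k → push 8. Stack: [8]
LOAD_CONST → push 7. Stack: [8, 7]
BINARY_OP + → 8 + 7 = 15. Stack: [15]
STORE_FAST q → q=15. Stack: []
LOAD_FAST x → push 638. Stack: [638]
RETURN_VALUE → return 638.

8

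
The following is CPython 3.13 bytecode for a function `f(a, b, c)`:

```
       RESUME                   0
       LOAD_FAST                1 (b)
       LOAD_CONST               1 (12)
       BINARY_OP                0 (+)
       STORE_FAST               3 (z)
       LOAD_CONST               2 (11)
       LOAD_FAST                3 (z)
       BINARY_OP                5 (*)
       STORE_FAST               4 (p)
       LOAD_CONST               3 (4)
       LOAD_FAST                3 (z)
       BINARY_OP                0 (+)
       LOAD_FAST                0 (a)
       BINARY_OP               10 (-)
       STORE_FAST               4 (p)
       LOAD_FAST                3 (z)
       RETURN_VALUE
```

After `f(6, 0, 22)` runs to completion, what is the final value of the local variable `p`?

10

LOAD_FAST b → push 0. Stack: [0]
LOAD_CONST → push 12. Stack: [0, 12]
BINARY_OP + → 0 + 12 = 12. Stack: [12]
STORE_FAST z → z=12. Stack: []
LOAD_CONST → push 11. Stack: [11]
LOAD_FAST z → push 12. Stack: [11, 12]
BINARY_OP * → 11 * 12 = 132. Stack: [132]
STORE_FAST p → p=132. Stack: []
LOAD_CONST → push 4. Stack: [4]
LOAD_FAST z → push 12. Stack: [4, 12]
BINARY_OP + → 4 + 12 = 16. Stack: [16]
LOAD_FAST a → push 6. Stack: [16, 6]
BINARY_OP - → 16 - 6 = 10. Stack: [10]
STORE_FAST p → p=10. Stack: []
LOAD_FAST z → push 12. Stack: [12]
RETURN_VALUE → return 12.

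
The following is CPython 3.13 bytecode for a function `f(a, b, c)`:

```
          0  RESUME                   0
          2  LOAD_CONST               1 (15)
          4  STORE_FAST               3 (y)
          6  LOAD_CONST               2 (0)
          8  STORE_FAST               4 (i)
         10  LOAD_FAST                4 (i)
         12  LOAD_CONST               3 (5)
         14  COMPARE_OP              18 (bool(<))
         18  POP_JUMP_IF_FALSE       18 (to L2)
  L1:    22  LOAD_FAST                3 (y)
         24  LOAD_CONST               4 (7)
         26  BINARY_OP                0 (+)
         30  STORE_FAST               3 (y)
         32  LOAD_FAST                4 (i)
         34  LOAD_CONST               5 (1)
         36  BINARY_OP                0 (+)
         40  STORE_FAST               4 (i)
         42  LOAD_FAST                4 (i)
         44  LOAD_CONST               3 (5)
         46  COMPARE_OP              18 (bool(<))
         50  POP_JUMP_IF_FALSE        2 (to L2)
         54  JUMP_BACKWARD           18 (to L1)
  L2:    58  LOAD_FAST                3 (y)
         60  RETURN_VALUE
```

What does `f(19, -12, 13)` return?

50

LOAD_CONST → push 15
STORE_FAST y → y=15
LOAD_CONST → push 0
STORE_FAST i → i=0
LOAD_FAST i → push 0
LOAD_CONST → push 5
COMPARE_OP bool(<) → 0 vs 5 = True
POP_JUMP_IF_FALSE → pop True; no jump
LOAD_FAST y → push 15
LOAD_CONST → push 7
BINARY_OP + → 15 + 7 = 22
STORE_FAST y → y=22
LOAD_FAST i → push 0
LOAD_CONST → push 1
BINARY_OP + → 0 + 1 = 1
STORE_FAST i → i=1
LOAD_FAST i → push 1
LOAD_CONST → push 5
COMPARE_OP bool(<) → 1 vs 5 = True
POP_JUMP_IF_FALSE → pop True; no jump
LOAD_FAST y → push 22
LOAD_CONST → push 7
BINARY_OP + → 22 + 7 = 29
STORE_FAST y → y=29
LOAD_FAST i → push 1
LOAD_CONST → push 1
BINARY_OP + → 1 + 1 = 2
STORE_FAST i → i=2
LOAD_FAST i → push 2
LOAD_CONST → push 5
COMPARE_OP bool(<) → 2 vs 5 = True
POP_JUMP_IF_FALSE → pop True; no jump
LOAD_FAST y → push 29
LOAD_CONST → push 7
BINARY_OP + → 29 + 7 = 36
STORE_FAST y → y=36
LOAD_FAST i → push 2
LOAD_CONST → push 1
BINARY_OP + → 2 + 1 = 3
STORE_FAST i → i=3
LOAD_FAST i → push 3
LOAD_CONST → push 5
COMPARE_OP bool(<) → 3 vs 5 = True
POP_JUMP_IF_FALSE → pop True; no jump
LOAD_FAST y → push 36
LOAD_CONST → push 7
BINARY_OP + → 36 + 7 = 43
STORE_FAST y → y=43
LOAD_FAST i → push 3
LOAD_CONST → push 1
BINARY_OP + → 3 + 1 = 4
STORE_FAST i → i=4
LOAD_FAST i → push 4
LOAD_CONST → push 5
COMPARE_OP bool(<) → 4 vs 5 = True
POP_JUMP_IF_FALSE → pop True; no jump
LOAD_FAST y → push 43
LOAD_CONST → push 7
BINARY_OP + → 43 + 7 = 50
STORE_FAST y → y=50
LOAD_FAST i → push 4
LOAD_CONST → push 1
BINARY_OP + → 4 + 1 = 5
STORE_FAST i → i=5
LOAD_FAST i → push 5
LOAD_CONST → push 5
COMPARE_OP bool(<) → 5 vs 5 = False
POP_JUMP_IF_FALSE → pop False; jump
LOAD_FAST y → push 50
RETURN_VALUE → return 50.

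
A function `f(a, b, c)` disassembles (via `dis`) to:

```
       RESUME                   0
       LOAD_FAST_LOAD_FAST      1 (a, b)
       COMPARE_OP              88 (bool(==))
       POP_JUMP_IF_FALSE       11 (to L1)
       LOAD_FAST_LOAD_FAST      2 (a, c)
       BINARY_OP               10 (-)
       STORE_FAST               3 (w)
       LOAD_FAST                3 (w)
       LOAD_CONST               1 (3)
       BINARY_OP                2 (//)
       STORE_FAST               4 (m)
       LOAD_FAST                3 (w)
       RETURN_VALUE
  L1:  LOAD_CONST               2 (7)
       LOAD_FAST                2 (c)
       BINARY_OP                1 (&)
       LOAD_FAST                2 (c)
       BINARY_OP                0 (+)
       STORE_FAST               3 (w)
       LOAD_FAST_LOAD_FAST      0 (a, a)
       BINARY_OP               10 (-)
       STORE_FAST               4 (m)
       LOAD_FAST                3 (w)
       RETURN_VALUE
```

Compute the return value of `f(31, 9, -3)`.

LOAD_FAST_LOAD_FAST a,b → push 31,9. Stack: [31, 9]
COMPARE_OP bool(==) → 31 vs 9 = False. Stack: [False]
POP_JUMP_IF_FALSE → pop False; jump. Stack: []
LOAD_CONST → push 7. Stack: [7]
LOAD_FAST c → push -3. Stack: [7, -3]
BINARY_OP & → 7 & -3 = 5. Stack: [5]
LOAD_FAST c → push -3. Stack: [5, -3]
BINARY_OP + → 5 + -3 = 2. Stack: [2]
STORE_FAST w → w=2. Stack: []
LOAD_FAST_LOAD_FAST a,a → push 31,31. Stack: [31, 31]
BINARY_OP - → 31 - 31 = 0. Stack: [0]
STORE_FAST m → m=0. Stack: []
LOAD_FAST w → push 2. Stack: [2]
RETURN_VALUE → return 2.

2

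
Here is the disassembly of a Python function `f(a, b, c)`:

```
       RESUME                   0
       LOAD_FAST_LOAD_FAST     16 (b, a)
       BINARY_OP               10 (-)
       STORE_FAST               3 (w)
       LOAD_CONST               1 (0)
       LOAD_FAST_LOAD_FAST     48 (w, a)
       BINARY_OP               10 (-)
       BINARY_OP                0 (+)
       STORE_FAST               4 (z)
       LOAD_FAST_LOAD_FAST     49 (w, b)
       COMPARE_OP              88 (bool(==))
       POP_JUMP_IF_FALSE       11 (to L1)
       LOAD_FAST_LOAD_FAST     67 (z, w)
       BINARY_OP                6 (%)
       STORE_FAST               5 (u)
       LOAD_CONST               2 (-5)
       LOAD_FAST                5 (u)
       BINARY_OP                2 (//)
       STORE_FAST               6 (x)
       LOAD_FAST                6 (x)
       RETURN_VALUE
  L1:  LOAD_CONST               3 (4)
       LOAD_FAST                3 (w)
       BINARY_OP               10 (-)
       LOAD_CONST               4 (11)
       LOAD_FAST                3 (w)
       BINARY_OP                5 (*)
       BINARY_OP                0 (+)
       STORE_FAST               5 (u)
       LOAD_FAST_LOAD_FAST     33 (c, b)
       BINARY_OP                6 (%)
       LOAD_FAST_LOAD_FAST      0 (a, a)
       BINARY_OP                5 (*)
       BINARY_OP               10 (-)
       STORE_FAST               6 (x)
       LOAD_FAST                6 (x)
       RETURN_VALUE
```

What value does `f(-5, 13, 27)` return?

-24

LOAD_FAST_LOAD_FAST b,a → push 13,-5. Stack: [13, -5]
BINARY_OP - → 13 - -5 = 18. Stack: [18]
STORE_FAST w → w=18. Stack: []
LOAD_CONST → push 0. Stack: [0]
LOAD_FAST_LOAD_FAST w,a → push 18,-5. Stack: [0, 18, -5]
BINARY_OP - → 18 - -5 = 23. Stack: [0, 23]
BINARY_OP + → 0 + 23 = 23. Stack: [23]
STORE_FAST z → z=23. Stack: []
LOAD_FAST_LOAD_FAST w,b → push 18,13. Stack: [18, 13]
COMPARE_OP bool(==) → 18 vs 13 = False. Stack: [False]
POP_JUMP_IF_FALSE → pop False; jump. Stack: []
LOAD_CONST → push 4. Stack: [4]
LOAD_FAST w → push 18. Stack: [4, 18]
BINARY_OP - → 4 - 18 = -14. Stack: [-14]
LOAD_CONST → push 11. Stack: [-14, 11]
LOAD_FAST w → push 18. Stack: [-14, 11, 18]
BINARY_OP * → 11 * 18 = 198. Stack: [-14, 198]
BINARY_OP + → -14 + 198 = 184. Stack: [184]
STORE_FAST u → u=184. Stack: []
LOAD_FAST_LOAD_FAST c,b → push 27,13. Stack: [27, 13]
BINARY_OP % → 27 % 13 = 1. Stack: [1]
LOAD_FAST_LOAD_FAST a,a → push -5,-5. Stack: [1, -5, -5]
BINARY_OP * → -5 * -5 = 25. Stack: [1, 25]
BINARY_OP - → 1 - 25 = -24. Stack: [-24]
STORE_FAST x → x=-24. Stack: []
LOAD_FAST x → push -24. Stack: [-24]
RETURN_VALUE → return -24.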